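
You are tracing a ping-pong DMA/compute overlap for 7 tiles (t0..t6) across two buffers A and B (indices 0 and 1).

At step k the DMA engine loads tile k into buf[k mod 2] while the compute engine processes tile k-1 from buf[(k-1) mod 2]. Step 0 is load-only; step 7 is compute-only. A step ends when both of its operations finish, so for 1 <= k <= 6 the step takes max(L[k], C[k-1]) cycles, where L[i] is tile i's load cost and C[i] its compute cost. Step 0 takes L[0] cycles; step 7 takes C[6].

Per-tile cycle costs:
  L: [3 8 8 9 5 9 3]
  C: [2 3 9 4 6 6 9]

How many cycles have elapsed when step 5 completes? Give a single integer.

step 0: L[0]=3 → dur=3, Σ=3 | A=load:t0 B=idle [load-only]
step 1: L[1]=8 C[0]=2 → dur=8, Σ=11 | A=compute:t0 B=load:t1 [load-bound]
step 2: L[2]=8 C[1]=3 → dur=8, Σ=19 | A=load:t2 B=compute:t1 [load-bound]
step 3: L[3]=9 C[2]=9 → dur=9, Σ=28 | A=compute:t2 B=load:t3 [tied]
step 4: L[4]=5 C[3]=4 → dur=5, Σ=33 | A=load:t4 B=compute:t3 [load-bound]
step 5: L[5]=9 C[4]=6 → dur=9, Σ=42 | A=compute:t4 B=load:t5 [load-bound]
step 6: L[6]=3 C[5]=6 → dur=6, Σ=48 | A=load:t6 B=compute:t5 [compute-bound]
step 7: C[6]=9 → dur=9, Σ=57 | A=compute:t6 B=idle [compute-only]

end_cycle[5] = 42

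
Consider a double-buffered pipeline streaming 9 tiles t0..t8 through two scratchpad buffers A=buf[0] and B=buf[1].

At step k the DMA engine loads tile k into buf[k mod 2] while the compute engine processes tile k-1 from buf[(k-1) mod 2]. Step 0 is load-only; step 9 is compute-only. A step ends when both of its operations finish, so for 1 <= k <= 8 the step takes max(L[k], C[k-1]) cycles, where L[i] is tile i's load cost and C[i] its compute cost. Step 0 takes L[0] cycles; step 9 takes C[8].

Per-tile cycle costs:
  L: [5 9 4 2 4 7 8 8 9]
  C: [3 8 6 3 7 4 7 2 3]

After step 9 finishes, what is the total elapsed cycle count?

k=0 load=t0/5c comp=- wait=5 total=5
k=1 load=t1/9c comp=t0/3c wait=9 total=14
k=2 load=t2/4c comp=t1/8c wait=8 total=22
k=3 load=t3/2c comp=t2/6c wait=6 total=28
k=4 load=t4/4c comp=t3/3c wait=4 total=32
k=5 load=t5/7c comp=t4/7c wait=7 total=39
k=6 load=t6/8c comp=t5/4c wait=8 total=47
k=7 load=t7/8c comp=t6/7c wait=8 total=55
k=8 load=t8/9c comp=t7/2c wait=9 total=64
k=9 load=- comp=t8/3c wait=3 total=67

end_cycle[9] = 67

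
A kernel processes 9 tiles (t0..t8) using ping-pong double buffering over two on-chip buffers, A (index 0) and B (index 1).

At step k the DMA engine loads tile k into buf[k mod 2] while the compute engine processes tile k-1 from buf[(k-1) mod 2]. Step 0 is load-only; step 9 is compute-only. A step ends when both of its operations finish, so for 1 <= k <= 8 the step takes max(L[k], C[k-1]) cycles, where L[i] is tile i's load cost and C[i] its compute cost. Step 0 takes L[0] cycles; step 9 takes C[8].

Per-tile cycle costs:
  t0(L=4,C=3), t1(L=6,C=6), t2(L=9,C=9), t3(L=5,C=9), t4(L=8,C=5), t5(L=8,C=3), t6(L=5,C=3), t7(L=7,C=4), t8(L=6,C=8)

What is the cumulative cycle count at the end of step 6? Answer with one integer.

end_cycle[6] = 50

  0. 4=4c; end=4; A:t0 B:-
  1. max(6,3)=6c; end=10; A:t0 B:t1
  2. max(9,6)=9c; end=19; A:t2 B:t1
  3. max(5,9)=9c; end=28; A:t2 B:t3
  4. max(8,9)=9c; end=37; A:t4 B:t3
  5. max(8,5)=8c; end=45; A:t4 B:t5
  6. max(5,3)=5c; end=50; A:t6 B:t5
  7. max(7,3)=7c; end=57; A:t6 B:t7
  8. max(6,4)=6c; end=63; A:t8 B:t7
  9. 8=8c; end=71; A:t8 B:t7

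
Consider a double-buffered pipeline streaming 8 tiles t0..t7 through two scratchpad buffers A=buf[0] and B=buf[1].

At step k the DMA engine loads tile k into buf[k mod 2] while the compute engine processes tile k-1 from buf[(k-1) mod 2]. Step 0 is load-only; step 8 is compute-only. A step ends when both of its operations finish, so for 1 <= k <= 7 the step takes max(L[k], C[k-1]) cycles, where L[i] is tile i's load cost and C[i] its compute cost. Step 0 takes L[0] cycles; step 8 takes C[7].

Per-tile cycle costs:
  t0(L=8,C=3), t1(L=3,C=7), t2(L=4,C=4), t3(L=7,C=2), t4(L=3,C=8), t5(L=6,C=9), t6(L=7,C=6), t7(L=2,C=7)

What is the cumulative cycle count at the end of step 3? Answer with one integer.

[0] DMA t0→A (8c) ∥ CU idle ⇒ 8c, clock 8
[1] DMA t1→B (3c) ∥ CU A:t0 (3c) ⇒ 3c, clock 11
[2] DMA t2→A (4c) ∥ CU B:t1 (7c) ⇒ 7c, clock 18
[3] DMA t3→B (7c) ∥ CU A:t2 (4c) ⇒ 7c, clock 25
[4] DMA t4→A (3c) ∥ CU B:t3 (2c) ⇒ 3c, clock 28
[5] DMA t5→B (6c) ∥ CU A:t4 (8c) ⇒ 8c, clock 36
[6] DMA t6→A (7c) ∥ CU B:t5 (9c) ⇒ 9c, clock 45
[7] DMA t7→B (2c) ∥ CU A:t6 (6c) ⇒ 6c, clock 51
[8] DMA idle ∥ CU B:t7 (7c) ⇒ 7c, clock 58

end_cycle[3] = 25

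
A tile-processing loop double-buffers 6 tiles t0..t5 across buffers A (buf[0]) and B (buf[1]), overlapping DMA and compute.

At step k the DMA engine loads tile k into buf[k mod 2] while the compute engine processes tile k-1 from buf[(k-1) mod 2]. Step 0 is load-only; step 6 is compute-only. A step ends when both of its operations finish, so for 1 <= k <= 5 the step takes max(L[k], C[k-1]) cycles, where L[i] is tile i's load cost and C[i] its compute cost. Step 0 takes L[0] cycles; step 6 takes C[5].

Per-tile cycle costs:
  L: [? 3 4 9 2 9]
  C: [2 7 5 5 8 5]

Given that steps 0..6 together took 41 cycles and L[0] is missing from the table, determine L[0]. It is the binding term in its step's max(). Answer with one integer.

step 0: dur = L[0]=? = L[0]  (unknown; binding)
step 1: dur = max(L[1]=3, C[0]=2) = 3
step 2: dur = max(L[2]=4, C[1]=7) = 7
step 3: dur = max(L[3]=9, C[2]=5) = 9
step 4: dur = max(L[4]=2, C[3]=5) = 5
step 5: dur = max(L[5]=9, C[4]=8) = 9
step 6: dur = C[5]=5 = 5
sum of known step durations = 38
dur[0] = total - known = 41 - 38 = 3
L[0] is the binding max in step 0, so L[0] = dur[0] = 3

L[0] = 3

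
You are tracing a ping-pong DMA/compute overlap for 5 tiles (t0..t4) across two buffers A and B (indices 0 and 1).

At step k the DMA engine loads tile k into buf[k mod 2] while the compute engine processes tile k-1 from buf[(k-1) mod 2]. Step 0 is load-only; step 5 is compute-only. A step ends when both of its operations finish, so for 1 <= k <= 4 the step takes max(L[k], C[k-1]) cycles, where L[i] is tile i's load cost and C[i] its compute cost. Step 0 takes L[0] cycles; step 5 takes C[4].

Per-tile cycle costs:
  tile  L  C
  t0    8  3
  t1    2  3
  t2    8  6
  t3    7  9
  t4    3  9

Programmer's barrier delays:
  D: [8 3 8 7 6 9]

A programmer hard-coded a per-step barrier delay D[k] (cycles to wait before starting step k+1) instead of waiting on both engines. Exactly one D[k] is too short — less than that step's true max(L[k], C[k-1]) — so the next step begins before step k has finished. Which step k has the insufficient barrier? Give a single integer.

step 0: need L[0]=8 = 8; D[0]=8 ok
step 1: need max(L[1]=2,C[0]=3) = 3; D[1]=3 ok
step 2: need max(L[2]=8,C[1]=3) = 8; D[2]=8 ok
step 3: need max(L[3]=7,C[2]=6) = 7; D[3]=7 ok
step 4: need max(L[4]=3,C[3]=9) = 9; D[4]=6 SHORT
step 5: need C[4]=9 = 9; D[5]=9 ok

hazard at step 4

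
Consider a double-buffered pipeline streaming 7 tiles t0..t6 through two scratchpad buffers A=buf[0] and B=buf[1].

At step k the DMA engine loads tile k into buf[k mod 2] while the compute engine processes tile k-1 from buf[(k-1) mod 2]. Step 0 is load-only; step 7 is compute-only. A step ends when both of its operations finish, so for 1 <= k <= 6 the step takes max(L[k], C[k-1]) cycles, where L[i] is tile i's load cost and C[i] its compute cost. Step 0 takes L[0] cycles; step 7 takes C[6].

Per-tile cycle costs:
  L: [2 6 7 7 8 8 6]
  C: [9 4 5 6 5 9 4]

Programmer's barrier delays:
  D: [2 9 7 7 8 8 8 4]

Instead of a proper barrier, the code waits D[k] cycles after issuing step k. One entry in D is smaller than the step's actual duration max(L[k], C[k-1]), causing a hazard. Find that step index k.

hazard at step 6

k=0 barrier L[0]=2→2c, D[0]=2 ok
k=1 barrier max(L[1]=6,C[0]=9)→9c, D[1]=9 ok
k=2 barrier max(L[2]=7,C[1]=4)→7c, D[2]=7 ok
k=3 barrier max(L[3]=7,C[2]=5)→7c, D[3]=7 ok
k=4 barrier max(L[4]=8,C[3]=6)→8c, D[4]=8 ok
k=5 barrier max(L[5]=8,C[4]=5)→8c, D[5]=8 ok
k=6 barrier max(L[6]=6,C[5]=9)→9c, D[6]=8 SHORT
k=7 barrier C[6]=4→4c, D[7]=4 ok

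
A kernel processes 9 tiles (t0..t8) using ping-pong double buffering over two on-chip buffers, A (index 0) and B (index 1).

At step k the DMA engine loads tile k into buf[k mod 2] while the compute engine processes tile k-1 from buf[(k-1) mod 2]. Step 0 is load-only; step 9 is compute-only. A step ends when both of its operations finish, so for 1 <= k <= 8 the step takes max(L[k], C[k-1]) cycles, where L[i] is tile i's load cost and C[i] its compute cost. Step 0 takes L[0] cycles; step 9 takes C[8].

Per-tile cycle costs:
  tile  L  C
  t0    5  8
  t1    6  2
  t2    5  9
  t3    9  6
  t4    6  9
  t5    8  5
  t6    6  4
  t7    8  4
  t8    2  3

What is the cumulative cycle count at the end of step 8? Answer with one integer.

step 0: L[0]=5 → dur=5, Σ=5 | A=load:t0 B=idle [load-only]
step 1: L[1]=6 C[0]=8 → dur=8, Σ=13 | A=compute:t0 B=load:t1 [compute-bound]
step 2: L[2]=5 C[1]=2 → dur=5, Σ=18 | A=load:t2 B=compute:t1 [load-bound]
step 3: L[3]=9 C[2]=9 → dur=9, Σ=27 | A=compute:t2 B=load:t3 [tied]
step 4: L[4]=6 C[3]=6 → dur=6, Σ=33 | A=load:t4 B=compute:t3 [tied]
step 5: L[5]=8 C[4]=9 → dur=9, Σ=42 | A=compute:t4 B=load:t5 [compute-bound]
step 6: L[6]=6 C[5]=5 → dur=6, Σ=48 | A=load:t6 B=compute:t5 [load-bound]
step 7: L[7]=8 C[6]=4 → dur=8, Σ=56 | A=compute:t6 B=load:t7 [load-bound]
step 8: L[8]=2 C[7]=4 → dur=4, Σ=60 | A=load:t8 B=compute:t7 [compute-bound]
step 9: C[8]=3 → dur=3, Σ=63 | A=compute:t8 B=idle [compute-only]

end_cycle[8] = 60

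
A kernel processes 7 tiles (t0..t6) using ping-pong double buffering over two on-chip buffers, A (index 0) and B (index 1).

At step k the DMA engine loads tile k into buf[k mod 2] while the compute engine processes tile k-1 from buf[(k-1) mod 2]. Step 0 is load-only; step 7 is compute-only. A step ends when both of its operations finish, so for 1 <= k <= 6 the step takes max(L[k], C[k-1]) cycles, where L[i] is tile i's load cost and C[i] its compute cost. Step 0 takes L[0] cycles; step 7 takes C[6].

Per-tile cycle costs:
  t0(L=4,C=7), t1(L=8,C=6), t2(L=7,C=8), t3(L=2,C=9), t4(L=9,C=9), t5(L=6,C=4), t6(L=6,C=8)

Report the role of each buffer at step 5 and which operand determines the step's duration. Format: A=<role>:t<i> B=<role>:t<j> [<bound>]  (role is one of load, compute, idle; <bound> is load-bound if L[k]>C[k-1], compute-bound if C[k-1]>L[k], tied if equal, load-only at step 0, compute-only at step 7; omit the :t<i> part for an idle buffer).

step 0: L[0]=4 → dur=4, Σ=4 | A=load:t0 B=idle [load-only]
step 1: L[1]=8 C[0]=7 → dur=8, Σ=12 | A=compute:t0 B=load:t1 [load-bound]
step 2: L[2]=7 C[1]=6 → dur=7, Σ=19 | A=load:t2 B=compute:t1 [load-bound]
step 3: L[3]=2 C[2]=8 → dur=8, Σ=27 | A=compute:t2 B=load:t3 [compute-bound]
step 4: L[4]=9 C[3]=9 → dur=9, Σ=36 | A=load:t4 B=compute:t3 [tied]
step 5: L[5]=6 C[4]=9 → dur=9, Σ=45 | A=compute:t4 B=load:t5 [compute-bound]
step 6: L[6]=6 C[5]=4 → dur=6, Σ=51 | A=load:t6 B=compute:t5 [load-bound]
step 7: C[6]=8 → dur=8, Σ=59 | A=compute:t6 B=idle [compute-only]

step 5: A=compute:t4 B=load:t5 [compute-bound]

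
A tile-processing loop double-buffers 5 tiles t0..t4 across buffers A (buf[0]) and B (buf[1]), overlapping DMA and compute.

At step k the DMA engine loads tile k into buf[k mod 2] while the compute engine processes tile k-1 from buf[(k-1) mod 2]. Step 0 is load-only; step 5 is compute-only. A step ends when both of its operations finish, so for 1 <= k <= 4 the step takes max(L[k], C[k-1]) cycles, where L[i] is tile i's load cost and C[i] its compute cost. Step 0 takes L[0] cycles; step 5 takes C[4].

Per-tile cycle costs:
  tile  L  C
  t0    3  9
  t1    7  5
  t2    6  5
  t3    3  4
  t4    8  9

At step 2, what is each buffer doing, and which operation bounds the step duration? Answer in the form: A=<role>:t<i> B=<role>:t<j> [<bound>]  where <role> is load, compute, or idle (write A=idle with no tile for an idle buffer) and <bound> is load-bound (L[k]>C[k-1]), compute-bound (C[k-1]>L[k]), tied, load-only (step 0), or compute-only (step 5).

  0. 3=3c; end=3; A:t0 B:-
  1. max(7,9)=9c; end=12; A:t0 B:t1
  2. max(6,5)=6c; end=18; A:t2 B:t1
  3. max(3,5)=5c; end=23; A:t2 B:t3
  4. max(8,4)=8c; end=31; A:t4 B:t3
  5. 9=9c; end=40; A:t4 B:t3

step 2: A=load:t2 B=compute:t1 [load-bound]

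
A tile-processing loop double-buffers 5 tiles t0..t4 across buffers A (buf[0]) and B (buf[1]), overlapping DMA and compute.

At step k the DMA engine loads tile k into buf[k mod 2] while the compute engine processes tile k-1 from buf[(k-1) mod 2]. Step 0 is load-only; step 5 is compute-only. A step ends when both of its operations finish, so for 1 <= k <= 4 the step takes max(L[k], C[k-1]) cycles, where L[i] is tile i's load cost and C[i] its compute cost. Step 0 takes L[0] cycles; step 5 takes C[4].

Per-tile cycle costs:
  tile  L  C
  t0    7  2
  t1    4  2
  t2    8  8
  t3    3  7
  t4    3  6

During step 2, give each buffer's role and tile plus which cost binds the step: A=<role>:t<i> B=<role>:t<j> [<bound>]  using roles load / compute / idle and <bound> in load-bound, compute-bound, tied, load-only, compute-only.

step 2: A=load:t2 B=compute:t1 [load-bound]

step 0: L[0]=7 → dur=7, Σ=7 | A=load:t0 B=idle [load-only]
step 1: L[1]=4 C[0]=2 → dur=4, Σ=11 | A=compute:t0 B=load:t1 [load-bound]
step 2: L[2]=8 C[1]=2 → dur=8, Σ=19 | A=load:t2 B=compute:t1 [load-bound]
step 3: L[3]=3 C[2]=8 → dur=8, Σ=27 | A=compute:t2 B=load:t3 [compute-bound]
step 4: L[4]=3 C[3]=7 → dur=7, Σ=34 | A=load:t4 B=compute:t3 [compute-bound]
step 5: C[4]=6 → dur=6, Σ=40 | A=compute:t4 B=idle [compute-only]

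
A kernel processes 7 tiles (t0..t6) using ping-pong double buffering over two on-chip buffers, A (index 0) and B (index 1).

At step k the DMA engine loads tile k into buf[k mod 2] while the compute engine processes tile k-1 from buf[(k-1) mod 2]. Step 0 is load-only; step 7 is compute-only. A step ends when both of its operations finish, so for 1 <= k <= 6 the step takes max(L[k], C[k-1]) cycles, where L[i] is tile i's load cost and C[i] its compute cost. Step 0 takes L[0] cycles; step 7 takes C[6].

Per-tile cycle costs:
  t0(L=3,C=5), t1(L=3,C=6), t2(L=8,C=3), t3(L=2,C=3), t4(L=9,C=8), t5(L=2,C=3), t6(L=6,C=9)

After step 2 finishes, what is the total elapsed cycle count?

k=0 load=t0/3c comp=- wait=3 total=3
k=1 load=t1/3c comp=t0/5c wait=5 total=8
k=2 load=t2/8c comp=t1/6c wait=8 total=16
k=3 load=t3/2c comp=t2/3c wait=3 total=19
k=4 load=t4/9c comp=t3/3c wait=9 total=28
k=5 load=t5/2c comp=t4/8c wait=8 total=36
k=6 load=t6/6c comp=t5/3c wait=6 total=42
k=7 load=- comp=t6/9c wait=9 total=51

end_cycle[2] = 16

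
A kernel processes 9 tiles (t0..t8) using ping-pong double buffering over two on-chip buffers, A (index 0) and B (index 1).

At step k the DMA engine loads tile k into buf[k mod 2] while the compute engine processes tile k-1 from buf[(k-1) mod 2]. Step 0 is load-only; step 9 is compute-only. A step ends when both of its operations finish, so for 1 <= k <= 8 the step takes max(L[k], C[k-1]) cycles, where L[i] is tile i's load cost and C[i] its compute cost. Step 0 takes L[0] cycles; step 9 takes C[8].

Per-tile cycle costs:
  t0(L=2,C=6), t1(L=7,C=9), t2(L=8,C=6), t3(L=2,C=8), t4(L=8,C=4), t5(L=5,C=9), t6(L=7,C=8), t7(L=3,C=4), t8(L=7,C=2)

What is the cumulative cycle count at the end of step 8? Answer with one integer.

step 0: L[0]=2 → dur=2, Σ=2 | A=load:t0 B=idle [load-only]
step 1: L[1]=7 C[0]=6 → dur=7, Σ=9 | A=compute:t0 B=load:t1 [load-bound]
step 2: L[2]=8 C[1]=9 → dur=9, Σ=18 | A=load:t2 B=compute:t1 [compute-bound]
step 3: L[3]=2 C[2]=6 → dur=6, Σ=24 | A=compute:t2 B=load:t3 [compute-bound]
step 4: L[4]=8 C[3]=8 → dur=8, Σ=32 | A=load:t4 B=compute:t3 [tied]
step 5: L[5]=5 C[4]=4 → dur=5, Σ=37 | A=compute:t4 B=load:t5 [load-bound]
step 6: L[6]=7 C[5]=9 → dur=9, Σ=46 | A=load:t6 B=compute:t5 [compute-bound]
step 7: L[7]=3 C[6]=8 → dur=8, Σ=54 | A=compute:t6 B=load:t7 [compute-bound]
step 8: L[8]=7 C[7]=4 → dur=7, Σ=61 | A=load:t8 B=compute:t7 [load-bound]
step 9: C[8]=2 → dur=2, Σ=63 | A=compute:t8 B=idle [compute-only]

end_cycle[8] = 61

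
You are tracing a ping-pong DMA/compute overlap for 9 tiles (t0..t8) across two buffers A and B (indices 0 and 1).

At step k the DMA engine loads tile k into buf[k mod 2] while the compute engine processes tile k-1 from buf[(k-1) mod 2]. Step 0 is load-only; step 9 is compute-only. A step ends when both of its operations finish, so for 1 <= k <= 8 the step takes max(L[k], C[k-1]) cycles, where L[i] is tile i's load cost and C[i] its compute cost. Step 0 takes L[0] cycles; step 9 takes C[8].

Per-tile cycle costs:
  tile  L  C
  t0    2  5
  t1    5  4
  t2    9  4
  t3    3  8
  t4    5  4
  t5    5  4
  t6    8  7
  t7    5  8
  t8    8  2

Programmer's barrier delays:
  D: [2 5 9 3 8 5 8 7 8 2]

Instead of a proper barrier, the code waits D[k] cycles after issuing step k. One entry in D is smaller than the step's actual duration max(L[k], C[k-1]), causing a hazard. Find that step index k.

k=0 barrier L[0]=2→2c, D[0]=2 ok
k=1 barrier max(L[1]=5,C[0]=5)→5c, D[1]=5 ok
k=2 barrier max(L[2]=9,C[1]=4)→9c, D[2]=9 ok
k=3 barrier max(L[3]=3,C[2]=4)→4c, D[3]=3 SHORT
k=4 barrier max(L[4]=5,C[3]=8)→8c, D[4]=8 ok
k=5 barrier max(L[5]=5,C[4]=4)→5c, D[5]=5 ok
k=6 barrier max(L[6]=8,C[5]=4)→8c, D[6]=8 ok
k=7 barrier max(L[7]=5,C[6]=7)→7c, D[7]=7 ok
k=8 barrier max(L[8]=8,C[7]=8)→8c, D[8]=8 ok
k=9 barrier C[8]=2→2c, D[9]=2 ok

hazard at step 3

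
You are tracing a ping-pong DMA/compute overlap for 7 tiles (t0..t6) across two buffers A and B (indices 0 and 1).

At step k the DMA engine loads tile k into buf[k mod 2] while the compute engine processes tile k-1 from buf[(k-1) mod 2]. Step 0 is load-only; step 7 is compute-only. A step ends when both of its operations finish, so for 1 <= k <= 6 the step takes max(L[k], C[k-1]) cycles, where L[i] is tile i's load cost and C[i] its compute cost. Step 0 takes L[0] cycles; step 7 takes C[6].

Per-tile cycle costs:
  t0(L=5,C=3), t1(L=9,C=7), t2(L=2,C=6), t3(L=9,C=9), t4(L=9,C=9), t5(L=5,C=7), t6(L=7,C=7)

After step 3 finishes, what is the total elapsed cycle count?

  0. 5=5c; end=5; A:t0 B:-
  1. max(9,3)=9c; end=14; A:t0 B:t1
  2. max(2,7)=7c; end=21; A:t2 B:t1
  3. max(9,6)=9c; end=30; A:t2 B:t3
  4. max(9,9)=9c; end=39; A:t4 B:t3
  5. max(5,9)=9c; end=48; A:t4 B:t5
  6. max(7,7)=7c; end=55; A:t6 B:t5
  7. 7=7c; end=62; A:t6 B:t5

end_cycle[3] = 30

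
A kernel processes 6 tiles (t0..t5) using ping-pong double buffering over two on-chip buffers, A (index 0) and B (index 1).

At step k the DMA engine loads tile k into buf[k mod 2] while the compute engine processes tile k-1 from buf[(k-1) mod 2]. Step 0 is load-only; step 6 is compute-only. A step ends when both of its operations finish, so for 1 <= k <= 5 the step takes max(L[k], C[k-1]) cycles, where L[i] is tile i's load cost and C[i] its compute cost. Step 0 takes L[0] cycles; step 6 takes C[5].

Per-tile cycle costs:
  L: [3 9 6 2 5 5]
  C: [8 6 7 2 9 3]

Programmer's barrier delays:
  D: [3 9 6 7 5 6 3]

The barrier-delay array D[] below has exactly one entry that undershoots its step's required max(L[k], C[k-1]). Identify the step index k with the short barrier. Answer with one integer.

hazard at step 5

[0] required=L[0]=3=3 vs D=3 ok
[1] required=max(L[1]=9,C[0]=8)=9 vs D=9 ok
[2] required=max(L[2]=6,C[1]=6)=6 vs D=6 ok
[3] required=max(L[3]=2,C[2]=7)=7 vs D=7 ok
[4] required=max(L[4]=5,C[3]=2)=5 vs D=5 ok
[5] required=max(L[5]=5,C[4]=9)=9 vs D=6 SHORT
[6] required=C[5]=3=3 vs D=3 ok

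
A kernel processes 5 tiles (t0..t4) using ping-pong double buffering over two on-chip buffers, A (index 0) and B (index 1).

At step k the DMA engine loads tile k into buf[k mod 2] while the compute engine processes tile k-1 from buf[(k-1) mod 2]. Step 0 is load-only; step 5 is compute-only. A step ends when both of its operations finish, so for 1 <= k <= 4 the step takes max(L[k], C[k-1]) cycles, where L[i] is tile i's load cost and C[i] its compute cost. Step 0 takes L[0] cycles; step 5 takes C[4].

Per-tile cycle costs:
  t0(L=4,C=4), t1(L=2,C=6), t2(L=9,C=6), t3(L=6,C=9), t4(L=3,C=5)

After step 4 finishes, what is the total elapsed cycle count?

[0] DMA t0→A (4c) ∥ CU idle ⇒ 4c, clock 4
[1] DMA t1→B (2c) ∥ CU A:t0 (4c) ⇒ 4c, clock 8
[2] DMA t2→A (9c) ∥ CU B:t1 (6c) ⇒ 9c, clock 17
[3] DMA t3→B (6c) ∥ CU A:t2 (6c) ⇒ 6c, clock 23
[4] DMA t4→A (3c) ∥ CU B:t3 (9c) ⇒ 9c, clock 32
[5] DMA idle ∥ CU A:t4 (5c) ⇒ 5c, clock 37

end_cycle[4] = 32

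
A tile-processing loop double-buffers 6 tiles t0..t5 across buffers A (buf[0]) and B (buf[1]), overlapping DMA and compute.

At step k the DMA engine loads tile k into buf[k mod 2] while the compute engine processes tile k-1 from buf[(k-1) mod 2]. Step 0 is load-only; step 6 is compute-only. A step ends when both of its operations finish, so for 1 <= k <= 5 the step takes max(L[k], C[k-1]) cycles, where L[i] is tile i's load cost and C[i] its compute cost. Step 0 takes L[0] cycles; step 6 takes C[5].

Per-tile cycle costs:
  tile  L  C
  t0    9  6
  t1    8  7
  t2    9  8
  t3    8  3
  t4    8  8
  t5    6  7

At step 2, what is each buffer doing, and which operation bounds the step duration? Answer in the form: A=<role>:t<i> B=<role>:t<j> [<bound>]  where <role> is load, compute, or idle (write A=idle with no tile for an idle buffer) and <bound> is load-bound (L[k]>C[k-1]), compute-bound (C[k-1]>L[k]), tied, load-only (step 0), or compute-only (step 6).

step 2: A=load:t2 B=compute:t1 [load-bound]

[0] DMA t0→A (9c) ∥ CU idle ⇒ 9c, clock 9
[1] DMA t1→B (8c) ∥ CU A:t0 (6c) ⇒ 8c, clock 17
[2] DMA t2→A (9c) ∥ CU B:t1 (7c) ⇒ 9c, clock 26
[3] DMA t3→B (8c) ∥ CU A:t2 (8c) ⇒ 8c, clock 34
[4] DMA t4→A (8c) ∥ CU B:t3 (3c) ⇒ 8c, clock 42
[5] DMA t5→B (6c) ∥ CU A:t4 (8c) ⇒ 8c, clock 50
[6] DMA idle ∥ CU B:t5 (7c) ⇒ 7c, clock 57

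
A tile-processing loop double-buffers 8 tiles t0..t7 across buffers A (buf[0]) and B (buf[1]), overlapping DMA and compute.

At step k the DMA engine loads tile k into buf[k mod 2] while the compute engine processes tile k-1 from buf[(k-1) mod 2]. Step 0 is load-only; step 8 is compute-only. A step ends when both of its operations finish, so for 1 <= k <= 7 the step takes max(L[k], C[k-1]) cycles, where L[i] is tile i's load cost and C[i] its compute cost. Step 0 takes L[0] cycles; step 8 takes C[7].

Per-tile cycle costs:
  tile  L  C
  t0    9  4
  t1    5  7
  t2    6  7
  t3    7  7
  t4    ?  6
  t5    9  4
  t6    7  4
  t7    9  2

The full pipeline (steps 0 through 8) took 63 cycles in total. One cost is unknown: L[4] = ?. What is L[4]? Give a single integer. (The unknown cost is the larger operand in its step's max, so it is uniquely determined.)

L[4] = 8

step 0: dur = L[0]=9 = 9
step 1: dur = max(L[1]=5, C[0]=4) = 5
step 2: dur = max(L[2]=6, C[1]=7) = 7
step 3: dur = max(L[3]=7, C[2]=7) = 7
step 4: dur = max(L[4]=?, C[3]=7) = L[4]  (unknown; binding)
step 5: dur = max(L[5]=9, C[4]=6) = 9
step 6: dur = max(L[6]=7, C[5]=4) = 7
step 7: dur = max(L[7]=9, C[6]=4) = 9
step 8: dur = C[7]=2 = 2
sum of known step durations = 55
dur[4] = total - known = 63 - 55 = 8
L[4] is the binding max in step 4, so L[4] = dur[4] = 8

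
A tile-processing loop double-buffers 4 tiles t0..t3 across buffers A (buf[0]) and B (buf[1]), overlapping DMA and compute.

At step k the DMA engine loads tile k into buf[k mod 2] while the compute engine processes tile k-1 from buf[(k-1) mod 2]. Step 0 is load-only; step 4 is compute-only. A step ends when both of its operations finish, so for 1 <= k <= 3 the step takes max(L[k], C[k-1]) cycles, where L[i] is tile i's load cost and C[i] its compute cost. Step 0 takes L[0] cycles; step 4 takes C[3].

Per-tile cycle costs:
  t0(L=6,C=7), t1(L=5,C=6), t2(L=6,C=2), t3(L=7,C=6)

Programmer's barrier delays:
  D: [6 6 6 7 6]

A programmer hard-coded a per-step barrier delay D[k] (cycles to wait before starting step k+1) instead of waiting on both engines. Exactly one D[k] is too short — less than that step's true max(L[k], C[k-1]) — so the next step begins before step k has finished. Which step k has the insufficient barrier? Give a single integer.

hazard at step 1

step 0: need L[0]=6 = 6; D[0]=6 ok
step 1: need max(L[1]=5,C[0]=7) = 7; D[1]=6 SHORT
step 2: need max(L[2]=6,C[1]=6) = 6; D[2]=6 ok
step 3: need max(L[3]=7,C[2]=2) = 7; D[3]=7 ok
step 4: need C[3]=6 = 6; D[4]=6 ok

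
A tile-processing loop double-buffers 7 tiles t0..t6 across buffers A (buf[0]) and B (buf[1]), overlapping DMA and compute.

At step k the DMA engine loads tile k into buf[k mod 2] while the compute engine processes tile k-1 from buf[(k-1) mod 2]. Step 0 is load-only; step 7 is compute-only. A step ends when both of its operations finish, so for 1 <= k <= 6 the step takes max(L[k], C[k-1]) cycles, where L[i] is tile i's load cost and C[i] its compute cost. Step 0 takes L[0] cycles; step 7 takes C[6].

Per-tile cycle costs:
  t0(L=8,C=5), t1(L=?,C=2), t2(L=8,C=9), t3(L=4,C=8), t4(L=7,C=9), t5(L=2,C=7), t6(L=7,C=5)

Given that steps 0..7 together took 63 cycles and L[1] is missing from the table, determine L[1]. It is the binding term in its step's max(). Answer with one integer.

step 0: dur = L[0]=8 = 8
step 1: dur = max(L[1]=?, C[0]=5) = L[1]  (unknown; binding)
step 2: dur = max(L[2]=8, C[1]=2) = 8
step 3: dur = max(L[3]=4, C[2]=9) = 9
step 4: dur = max(L[4]=7, C[3]=8) = 8
step 5: dur = max(L[5]=2, C[4]=9) = 9
step 6: dur = max(L[6]=7, C[5]=7) = 7
step 7: dur = C[6]=5 = 5
sum of known step durations = 54
dur[1] = total - known = 63 - 54 = 9
L[1] is the binding max in step 1, so L[1] = dur[1] = 9

L[1] = 9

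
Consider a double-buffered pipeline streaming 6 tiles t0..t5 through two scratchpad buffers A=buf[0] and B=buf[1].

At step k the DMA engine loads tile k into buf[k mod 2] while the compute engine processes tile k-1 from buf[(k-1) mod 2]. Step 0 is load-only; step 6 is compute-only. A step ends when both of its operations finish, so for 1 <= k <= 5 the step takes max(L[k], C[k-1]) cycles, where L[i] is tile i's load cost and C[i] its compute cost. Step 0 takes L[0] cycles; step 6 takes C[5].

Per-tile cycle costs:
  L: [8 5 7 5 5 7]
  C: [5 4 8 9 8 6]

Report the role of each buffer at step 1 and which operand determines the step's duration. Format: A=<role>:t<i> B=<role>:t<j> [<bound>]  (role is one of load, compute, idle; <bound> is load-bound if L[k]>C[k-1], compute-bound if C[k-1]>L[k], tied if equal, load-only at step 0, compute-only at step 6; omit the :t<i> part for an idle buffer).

step 1: A=compute:t0 B=load:t1 [tied]

step 0: L[0]=8 → dur=8, Σ=8 | A=load:t0 B=idle [load-only]
step 1: L[1]=5 C[0]=5 → dur=5, Σ=13 | A=compute:t0 B=load:t1 [tied]
step 2: L[2]=7 C[1]=4 → dur=7, Σ=20 | A=load:t2 B=compute:t1 [load-bound]
step 3: L[3]=5 C[2]=8 → dur=8, Σ=28 | A=compute:t2 B=load:t3 [compute-bound]
step 4: L[4]=5 C[3]=9 → dur=9, Σ=37 | A=load:t4 B=compute:t3 [compute-bound]
step 5: L[5]=7 C[4]=8 → dur=8, Σ=45 | A=compute:t4 B=load:t5 [compute-bound]
step 6: C[5]=6 → dur=6, Σ=51 | A=idle B=compute:t5 [compute-only]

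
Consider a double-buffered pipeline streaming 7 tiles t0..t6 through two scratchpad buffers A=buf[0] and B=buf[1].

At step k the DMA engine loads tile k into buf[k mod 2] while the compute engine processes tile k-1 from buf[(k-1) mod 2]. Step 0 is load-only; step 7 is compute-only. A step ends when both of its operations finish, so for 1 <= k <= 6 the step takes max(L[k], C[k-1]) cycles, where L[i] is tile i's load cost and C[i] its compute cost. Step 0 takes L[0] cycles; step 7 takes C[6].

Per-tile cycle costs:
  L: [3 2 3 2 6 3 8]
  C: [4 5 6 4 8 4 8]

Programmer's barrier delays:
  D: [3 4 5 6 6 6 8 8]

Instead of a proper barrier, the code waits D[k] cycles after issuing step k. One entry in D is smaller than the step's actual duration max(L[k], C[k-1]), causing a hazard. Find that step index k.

hazard at step 5

step 0: need L[0]=3 = 3; D[0]=3 ok
step 1: need max(L[1]=2,C[0]=4) = 4; D[1]=4 ok
step 2: need max(L[2]=3,C[1]=5) = 5; D[2]=5 ok
step 3: need max(L[3]=2,C[2]=6) = 6; D[3]=6 ok
step 4: need max(L[4]=6,C[3]=4) = 6; D[4]=6 ok
step 5: need max(L[5]=3,C[4]=8) = 8; D[5]=6 SHORT
step 6: need max(L[6]=8,C[5]=4) = 8; D[6]=8 ok
step 7: need C[6]=8 = 8; D[7]=8 ok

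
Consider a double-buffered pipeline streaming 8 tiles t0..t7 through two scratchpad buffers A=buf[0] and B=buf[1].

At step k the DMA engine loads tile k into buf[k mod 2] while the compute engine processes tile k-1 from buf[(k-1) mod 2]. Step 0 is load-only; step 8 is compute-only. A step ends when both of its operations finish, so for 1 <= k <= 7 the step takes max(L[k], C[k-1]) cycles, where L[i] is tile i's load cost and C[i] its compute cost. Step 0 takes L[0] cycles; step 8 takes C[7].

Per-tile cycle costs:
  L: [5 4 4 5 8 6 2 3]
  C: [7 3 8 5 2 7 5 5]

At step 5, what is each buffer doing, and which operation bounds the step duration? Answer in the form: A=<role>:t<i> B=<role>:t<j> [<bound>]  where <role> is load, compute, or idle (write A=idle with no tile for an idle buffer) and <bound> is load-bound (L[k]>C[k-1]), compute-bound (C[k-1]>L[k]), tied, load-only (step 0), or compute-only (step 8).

k=0 load=t0/5c comp=- wait=5 total=5
k=1 load=t1/4c comp=t0/7c wait=7 total=12
k=2 load=t2/4c comp=t1/3c wait=4 total=16
k=3 load=t3/5c comp=t2/8c wait=8 total=24
k=4 load=t4/8c comp=t3/5c wait=8 total=32
k=5 load=t5/6c comp=t4/2c wait=6 total=38
k=6 load=t6/2c comp=t5/7c wait=7 total=45
k=7 load=t7/3c comp=t6/5c wait=5 total=50
k=8 load=- comp=t7/5c wait=5 total=55

step 5: A=compute:t4 B=load:t5 [load-bound]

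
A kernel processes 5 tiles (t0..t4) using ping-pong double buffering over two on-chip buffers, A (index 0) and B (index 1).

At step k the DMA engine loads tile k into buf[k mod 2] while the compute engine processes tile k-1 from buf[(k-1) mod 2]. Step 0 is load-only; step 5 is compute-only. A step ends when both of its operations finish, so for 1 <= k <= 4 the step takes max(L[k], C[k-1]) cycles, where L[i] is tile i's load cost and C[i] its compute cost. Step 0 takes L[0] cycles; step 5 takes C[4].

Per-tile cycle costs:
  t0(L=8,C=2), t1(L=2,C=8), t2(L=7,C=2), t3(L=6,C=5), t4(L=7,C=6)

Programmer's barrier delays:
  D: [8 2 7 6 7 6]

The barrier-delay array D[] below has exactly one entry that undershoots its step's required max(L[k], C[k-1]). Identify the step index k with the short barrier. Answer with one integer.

step 0: need L[0]=8 = 8; D[0]=8 ok
step 1: need max(L[1]=2,C[0]=2) = 2; D[1]=2 ok
step 2: need max(L[2]=7,C[1]=8) = 8; D[2]=7 SHORT
step 3: need max(L[3]=6,C[2]=2) = 6; D[3]=6 ok
step 4: need max(L[4]=7,C[3]=5) = 7; D[4]=7 ok
step 5: need C[4]=6 = 6; D[5]=6 ok

hazard at step 2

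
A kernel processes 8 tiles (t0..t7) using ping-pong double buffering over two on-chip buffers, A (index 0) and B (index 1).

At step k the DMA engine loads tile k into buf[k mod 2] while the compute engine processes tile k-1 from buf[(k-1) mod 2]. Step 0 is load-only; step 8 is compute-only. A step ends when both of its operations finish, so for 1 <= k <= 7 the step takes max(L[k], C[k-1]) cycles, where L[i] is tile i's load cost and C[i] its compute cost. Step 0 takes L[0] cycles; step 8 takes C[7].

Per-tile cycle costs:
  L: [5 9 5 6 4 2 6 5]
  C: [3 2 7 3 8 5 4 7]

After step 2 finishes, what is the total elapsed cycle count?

  0. 5=5c; end=5; A:t0 B:-
  1. max(9,3)=9c; end=14; A:t0 B:t1
  2. max(5,2)=5c; end=19; A:t2 B:t1
  3. max(6,7)=7c; end=26; A:t2 B:t3
  4. max(4,3)=4c; end=30; A:t4 B:t3
  5. max(2,8)=8c; end=38; A:t4 B:t5
  6. max(6,5)=6c; end=44; A:t6 B:t5
  7. max(5,4)=5c; end=49; A:t6 B:t7
  8. 7=7c; end=56; A:t6 B:t7

end_cycle[2] = 19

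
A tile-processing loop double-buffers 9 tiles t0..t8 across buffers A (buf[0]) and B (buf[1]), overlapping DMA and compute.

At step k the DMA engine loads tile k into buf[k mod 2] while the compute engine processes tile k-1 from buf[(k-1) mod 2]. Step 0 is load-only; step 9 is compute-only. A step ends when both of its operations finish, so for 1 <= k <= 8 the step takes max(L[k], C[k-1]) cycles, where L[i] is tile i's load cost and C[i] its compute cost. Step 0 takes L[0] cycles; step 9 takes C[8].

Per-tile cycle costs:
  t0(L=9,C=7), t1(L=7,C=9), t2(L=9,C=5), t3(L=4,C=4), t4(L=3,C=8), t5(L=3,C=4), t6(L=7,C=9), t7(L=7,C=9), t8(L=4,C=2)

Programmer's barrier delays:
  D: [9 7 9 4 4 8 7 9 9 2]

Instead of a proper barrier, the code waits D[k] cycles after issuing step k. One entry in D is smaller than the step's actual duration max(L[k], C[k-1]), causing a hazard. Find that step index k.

hazard at step 3

[0] required=L[0]=9=9 vs D=9 ok
[1] required=max(L[1]=7,C[0]=7)=7 vs D=7 ok
[2] required=max(L[2]=9,C[1]=9)=9 vs D=9 ok
[3] required=max(L[3]=4,C[2]=5)=5 vs D=4 SHORT
[4] required=max(L[4]=3,C[3]=4)=4 vs D=4 ok
[5] required=max(L[5]=3,C[4]=8)=8 vs D=8 ok
[6] required=max(L[6]=7,C[5]=4)=7 vs D=7 ok
[7] required=max(L[7]=7,C[6]=9)=9 vs D=9 ok
[8] required=max(L[8]=4,C[7]=9)=9 vs D=9 ok
[9] required=C[8]=2=2 vs D=2 ok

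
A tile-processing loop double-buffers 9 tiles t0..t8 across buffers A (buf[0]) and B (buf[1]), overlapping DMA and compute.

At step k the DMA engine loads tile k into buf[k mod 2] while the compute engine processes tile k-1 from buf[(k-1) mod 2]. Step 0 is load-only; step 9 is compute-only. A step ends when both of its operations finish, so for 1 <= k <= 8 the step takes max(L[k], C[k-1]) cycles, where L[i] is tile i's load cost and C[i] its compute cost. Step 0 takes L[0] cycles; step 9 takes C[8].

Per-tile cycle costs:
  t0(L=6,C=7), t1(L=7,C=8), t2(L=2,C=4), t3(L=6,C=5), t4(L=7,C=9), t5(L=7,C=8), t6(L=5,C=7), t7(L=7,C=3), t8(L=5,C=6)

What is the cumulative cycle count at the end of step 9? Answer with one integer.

step 0: L[0]=6 → dur=6, Σ=6 | A=load:t0 B=idle [load-only]
step 1: L[1]=7 C[0]=7 → dur=7, Σ=13 | A=compute:t0 B=load:t1 [tied]
step 2: L[2]=2 C[1]=8 → dur=8, Σ=21 | A=load:t2 B=compute:t1 [compute-bound]
step 3: L[3]=6 C[2]=4 → dur=6, Σ=27 | A=compute:t2 B=load:t3 [load-bound]
step 4: L[4]=7 C[3]=5 → dur=7, Σ=34 | A=load:t4 B=compute:t3 [load-bound]
step 5: L[5]=7 C[4]=9 → dur=9, Σ=43 | A=compute:t4 B=load:t5 [compute-bound]
step 6: L[6]=5 C[5]=8 → dur=8, Σ=51 | A=load:t6 B=compute:t5 [compute-bound]
step 7: L[7]=7 C[6]=7 → dur=7, Σ=58 | A=compute:t6 B=load:t7 [tied]
step 8: L[8]=5 C[7]=3 → dur=5, Σ=63 | A=load:t8 B=compute:t7 [load-bound]
step 9: C[8]=6 → dur=6, Σ=69 | A=compute:t8 B=idle [compute-only]

end_cycle[9] = 69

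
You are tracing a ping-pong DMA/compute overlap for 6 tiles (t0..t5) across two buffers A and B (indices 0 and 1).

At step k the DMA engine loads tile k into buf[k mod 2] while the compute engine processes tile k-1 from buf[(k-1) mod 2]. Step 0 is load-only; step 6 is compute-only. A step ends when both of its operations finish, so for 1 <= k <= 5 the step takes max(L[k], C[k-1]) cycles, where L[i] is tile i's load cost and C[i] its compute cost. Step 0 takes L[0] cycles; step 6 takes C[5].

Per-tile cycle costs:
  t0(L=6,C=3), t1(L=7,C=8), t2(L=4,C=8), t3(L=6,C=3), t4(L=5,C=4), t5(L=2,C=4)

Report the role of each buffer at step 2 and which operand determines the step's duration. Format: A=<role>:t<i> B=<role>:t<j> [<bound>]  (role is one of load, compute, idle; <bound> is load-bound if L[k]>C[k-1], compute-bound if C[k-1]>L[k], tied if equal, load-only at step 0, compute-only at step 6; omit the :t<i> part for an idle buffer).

[0] DMA t0→A (6c) ∥ CU idle ⇒ 6c, clock 6
[1] DMA t1→B (7c) ∥ CU A:t0 (3c) ⇒ 7c, clock 13
[2] DMA t2→A (4c) ∥ CU B:t1 (8c) ⇒ 8c, clock 21
[3] DMA t3→B (6c) ∥ CU A:t2 (8c) ⇒ 8c, clock 29
[4] DMA t4→A (5c) ∥ CU B:t3 (3c) ⇒ 5c, clock 34
[5] DMA t5→B (2c) ∥ CU A:t4 (4c) ⇒ 4c, clock 38
[6] DMA idle ∥ CU B:t5 (4c) ⇒ 4c, clock 42

step 2: A=load:t2 B=compute:t1 [compute-bound]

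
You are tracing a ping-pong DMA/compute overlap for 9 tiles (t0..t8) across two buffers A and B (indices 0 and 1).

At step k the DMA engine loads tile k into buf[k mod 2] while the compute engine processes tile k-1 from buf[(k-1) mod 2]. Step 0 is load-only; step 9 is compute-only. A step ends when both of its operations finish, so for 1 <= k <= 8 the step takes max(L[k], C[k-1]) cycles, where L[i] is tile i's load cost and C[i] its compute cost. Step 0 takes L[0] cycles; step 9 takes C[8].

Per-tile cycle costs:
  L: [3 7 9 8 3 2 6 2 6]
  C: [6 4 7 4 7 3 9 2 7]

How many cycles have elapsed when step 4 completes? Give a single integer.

[0] DMA t0→A (3c) ∥ CU idle ⇒ 3c, clock 3
[1] DMA t1→B (7c) ∥ CU A:t0 (6c) ⇒ 7c, clock 10
[2] DMA t2→A (9c) ∥ CU B:t1 (4c) ⇒ 9c, clock 19
[3] DMA t3→B (8c) ∥ CU A:t2 (7c) ⇒ 8c, clock 27
[4] DMA t4→A (3c) ∥ CU B:t3 (4c) ⇒ 4c, clock 31
[5] DMA t5→B (2c) ∥ CU A:t4 (7c) ⇒ 7c, clock 38
[6] DMA t6→A (6c) ∥ CU B:t5 (3c) ⇒ 6c, clock 44
[7] DMA t7→B (2c) ∥ CU A:t6 (9c) ⇒ 9c, clock 53
[8] DMA t8→A (6c) ∥ CU B:t7 (2c) ⇒ 6c, clock 59
[9] DMA idle ∥ CU A:t8 (7c) ⇒ 7c, clock 66

end_cycle[4] = 31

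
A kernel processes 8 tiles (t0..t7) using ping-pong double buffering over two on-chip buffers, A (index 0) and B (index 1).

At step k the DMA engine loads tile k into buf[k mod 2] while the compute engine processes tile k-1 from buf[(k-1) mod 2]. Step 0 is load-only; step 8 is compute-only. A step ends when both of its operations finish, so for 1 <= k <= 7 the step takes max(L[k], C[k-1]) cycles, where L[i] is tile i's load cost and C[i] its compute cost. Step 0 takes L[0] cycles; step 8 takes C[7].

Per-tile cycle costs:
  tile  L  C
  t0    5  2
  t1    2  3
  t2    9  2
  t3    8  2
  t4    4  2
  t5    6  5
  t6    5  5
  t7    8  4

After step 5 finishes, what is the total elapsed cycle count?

end_cycle[5] = 34

  0. 5=5c; end=5; A:t0 B:-
  1. max(2,2)=2c; end=7; A:t0 B:t1
  2. max(9,3)=9c; end=16; A:t2 B:t1
  3. max(8,2)=8c; end=24; A:t2 B:t3
  4. max(4,2)=4c; end=28; A:t4 B:t3
  5. max(6,2)=6c; end=34; A:t4 B:t5
  6. max(5,5)=5c; end=39; A:t6 B:t5
  7. max(8,5)=8c; end=47; A:t6 B:t7
  8. 4=4c; end=51; A:t6 B:t7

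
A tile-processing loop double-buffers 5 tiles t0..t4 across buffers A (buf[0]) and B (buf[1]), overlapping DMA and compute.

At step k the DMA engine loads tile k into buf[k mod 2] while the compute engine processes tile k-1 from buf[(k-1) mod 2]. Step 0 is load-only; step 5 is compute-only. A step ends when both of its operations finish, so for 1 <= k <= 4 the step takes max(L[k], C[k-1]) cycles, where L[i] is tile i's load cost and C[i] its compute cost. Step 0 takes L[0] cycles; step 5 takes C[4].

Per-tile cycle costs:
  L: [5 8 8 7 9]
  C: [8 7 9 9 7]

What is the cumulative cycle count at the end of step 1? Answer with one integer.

k=0 load=t0/5c comp=- wait=5 total=5
k=1 load=t1/8c comp=t0/8c wait=8 total=13
k=2 load=t2/8c comp=t1/7c wait=8 total=21
k=3 load=t3/7c comp=t2/9c wait=9 total=30
k=4 load=t4/9c comp=t3/9c wait=9 total=39
k=5 load=- comp=t4/7c wait=7 total=46

end_cycle[1] = 13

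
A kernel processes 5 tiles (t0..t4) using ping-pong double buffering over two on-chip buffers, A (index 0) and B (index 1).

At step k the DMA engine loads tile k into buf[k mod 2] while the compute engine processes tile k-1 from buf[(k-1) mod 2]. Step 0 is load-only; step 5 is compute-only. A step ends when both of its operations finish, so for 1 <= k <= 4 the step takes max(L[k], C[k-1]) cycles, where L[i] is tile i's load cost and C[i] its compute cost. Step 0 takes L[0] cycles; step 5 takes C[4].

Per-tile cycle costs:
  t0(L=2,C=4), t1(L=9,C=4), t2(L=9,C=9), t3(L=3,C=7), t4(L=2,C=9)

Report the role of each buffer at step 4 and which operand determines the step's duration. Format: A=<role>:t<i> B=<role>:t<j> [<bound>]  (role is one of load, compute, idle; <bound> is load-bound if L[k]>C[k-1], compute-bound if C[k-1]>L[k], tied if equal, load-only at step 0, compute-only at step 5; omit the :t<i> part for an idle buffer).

[0] DMA t0→A (2c) ∥ CU idle ⇒ 2c, clock 2
[1] DMA t1→B (9c) ∥ CU A:t0 (4c) ⇒ 9c, clock 11
[2] DMA t2→A (9c) ∥ CU B:t1 (4c) ⇒ 9c, clock 20
[3] DMA t3→B (3c) ∥ CU A:t2 (9c) ⇒ 9c, clock 29
[4] DMA t4→A (2c) ∥ CU B:t3 (7c) ⇒ 7c, clock 36
[5] DMA idle ∥ CU A:t4 (9c) ⇒ 9c, clock 45

step 4: A=load:t4 B=compute:t3 [compute-bound]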